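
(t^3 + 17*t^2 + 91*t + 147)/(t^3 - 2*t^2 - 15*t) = (t^2 + 14*t + 49)/(t*(t - 5))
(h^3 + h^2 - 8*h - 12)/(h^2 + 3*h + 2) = (h^2 - h - 6)/(h + 1)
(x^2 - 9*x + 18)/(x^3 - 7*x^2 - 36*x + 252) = (x - 3)/(x^2 - x - 42)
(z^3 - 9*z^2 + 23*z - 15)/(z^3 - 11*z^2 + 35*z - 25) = (z - 3)/(z - 5)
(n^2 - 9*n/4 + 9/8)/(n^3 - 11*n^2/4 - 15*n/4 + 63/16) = 2*(2*n - 3)/(4*n^2 - 8*n - 21)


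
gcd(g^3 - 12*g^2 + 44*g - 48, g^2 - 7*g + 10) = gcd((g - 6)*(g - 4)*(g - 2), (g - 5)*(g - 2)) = g - 2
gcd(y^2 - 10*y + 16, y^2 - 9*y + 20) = 1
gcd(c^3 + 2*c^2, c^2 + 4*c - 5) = 1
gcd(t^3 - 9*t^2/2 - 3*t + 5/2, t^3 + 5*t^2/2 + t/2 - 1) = t^2 + t/2 - 1/2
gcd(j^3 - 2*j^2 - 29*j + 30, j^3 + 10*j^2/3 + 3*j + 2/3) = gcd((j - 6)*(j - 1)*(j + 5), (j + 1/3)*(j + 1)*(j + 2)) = 1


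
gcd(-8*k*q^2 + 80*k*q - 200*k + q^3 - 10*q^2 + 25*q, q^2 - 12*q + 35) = q - 5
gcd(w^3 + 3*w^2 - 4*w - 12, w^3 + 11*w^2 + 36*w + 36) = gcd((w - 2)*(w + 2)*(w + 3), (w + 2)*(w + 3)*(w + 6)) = w^2 + 5*w + 6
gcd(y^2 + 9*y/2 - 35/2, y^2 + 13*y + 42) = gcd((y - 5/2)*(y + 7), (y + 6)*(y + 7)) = y + 7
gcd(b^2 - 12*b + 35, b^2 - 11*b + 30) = b - 5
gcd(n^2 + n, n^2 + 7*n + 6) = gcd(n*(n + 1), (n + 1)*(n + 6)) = n + 1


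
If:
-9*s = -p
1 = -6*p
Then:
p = -1/6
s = -1/54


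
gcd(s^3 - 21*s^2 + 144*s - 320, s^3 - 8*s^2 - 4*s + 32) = s - 8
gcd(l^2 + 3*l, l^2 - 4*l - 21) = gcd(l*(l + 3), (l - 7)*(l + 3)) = l + 3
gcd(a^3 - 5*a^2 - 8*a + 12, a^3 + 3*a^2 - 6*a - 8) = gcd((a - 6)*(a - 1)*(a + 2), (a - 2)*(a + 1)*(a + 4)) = 1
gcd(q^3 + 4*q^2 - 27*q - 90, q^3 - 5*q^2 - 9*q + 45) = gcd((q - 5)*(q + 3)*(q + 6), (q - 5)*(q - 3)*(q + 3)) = q^2 - 2*q - 15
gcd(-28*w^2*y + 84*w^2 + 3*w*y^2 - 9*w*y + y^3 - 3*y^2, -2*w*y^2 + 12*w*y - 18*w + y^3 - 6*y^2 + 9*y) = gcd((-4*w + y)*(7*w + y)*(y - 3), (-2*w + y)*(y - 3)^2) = y - 3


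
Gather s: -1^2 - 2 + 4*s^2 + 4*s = 4*s^2 + 4*s - 3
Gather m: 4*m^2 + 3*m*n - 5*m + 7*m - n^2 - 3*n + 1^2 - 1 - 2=4*m^2 + m*(3*n + 2) - n^2 - 3*n - 2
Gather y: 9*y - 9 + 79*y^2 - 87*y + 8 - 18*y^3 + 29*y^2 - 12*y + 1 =-18*y^3 + 108*y^2 - 90*y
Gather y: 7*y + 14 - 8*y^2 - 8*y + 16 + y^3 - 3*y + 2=y^3 - 8*y^2 - 4*y + 32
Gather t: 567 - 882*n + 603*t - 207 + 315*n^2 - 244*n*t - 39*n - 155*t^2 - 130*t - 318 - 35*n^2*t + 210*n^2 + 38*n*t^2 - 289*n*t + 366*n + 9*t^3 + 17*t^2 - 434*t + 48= 525*n^2 - 555*n + 9*t^3 + t^2*(38*n - 138) + t*(-35*n^2 - 533*n + 39) + 90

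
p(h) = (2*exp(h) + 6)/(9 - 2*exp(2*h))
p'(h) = 2*exp(h)/(9 - 2*exp(2*h)) + 4*(2*exp(h) + 6)*exp(2*h)/(9 - 2*exp(2*h))^2 = 2*(4*(exp(h) + 3)*exp(h) - 2*exp(2*h) + 9)*exp(h)/(2*exp(2*h) - 9)^2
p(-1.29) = 0.74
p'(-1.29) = 0.09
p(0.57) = 3.47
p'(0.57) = 17.10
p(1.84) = -0.26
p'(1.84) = 0.42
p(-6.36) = 0.67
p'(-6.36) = 0.00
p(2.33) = -0.13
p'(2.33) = 0.17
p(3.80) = -0.02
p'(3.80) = 0.03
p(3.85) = -0.02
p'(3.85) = 0.02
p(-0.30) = 0.95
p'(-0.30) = 0.45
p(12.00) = 0.00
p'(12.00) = 0.00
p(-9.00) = 0.67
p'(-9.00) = 0.00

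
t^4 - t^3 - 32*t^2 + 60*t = t*(t - 5)*(t - 2)*(t + 6)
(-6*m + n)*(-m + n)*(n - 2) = 6*m^2*n - 12*m^2 - 7*m*n^2 + 14*m*n + n^3 - 2*n^2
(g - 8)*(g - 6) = g^2 - 14*g + 48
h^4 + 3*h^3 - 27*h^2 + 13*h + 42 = (h - 3)*(h - 2)*(h + 1)*(h + 7)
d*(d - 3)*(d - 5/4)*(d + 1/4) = d^4 - 4*d^3 + 43*d^2/16 + 15*d/16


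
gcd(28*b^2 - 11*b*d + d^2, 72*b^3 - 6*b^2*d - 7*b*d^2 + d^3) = 4*b - d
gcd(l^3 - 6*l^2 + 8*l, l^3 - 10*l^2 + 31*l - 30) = l - 2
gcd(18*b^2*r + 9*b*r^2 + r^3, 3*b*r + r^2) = 3*b*r + r^2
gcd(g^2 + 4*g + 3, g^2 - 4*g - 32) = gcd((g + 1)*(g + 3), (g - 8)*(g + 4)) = 1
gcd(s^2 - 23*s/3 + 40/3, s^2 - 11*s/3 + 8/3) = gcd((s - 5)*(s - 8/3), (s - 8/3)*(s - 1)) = s - 8/3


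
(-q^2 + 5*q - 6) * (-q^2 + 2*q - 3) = q^4 - 7*q^3 + 19*q^2 - 27*q + 18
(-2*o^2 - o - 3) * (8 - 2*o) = 4*o^3 - 14*o^2 - 2*o - 24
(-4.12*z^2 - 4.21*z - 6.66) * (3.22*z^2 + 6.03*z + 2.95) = -13.2664*z^4 - 38.3998*z^3 - 58.9855*z^2 - 52.5793*z - 19.647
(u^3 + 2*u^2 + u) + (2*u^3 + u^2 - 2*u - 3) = 3*u^3 + 3*u^2 - u - 3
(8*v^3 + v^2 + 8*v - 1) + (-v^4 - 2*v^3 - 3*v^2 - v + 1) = -v^4 + 6*v^3 - 2*v^2 + 7*v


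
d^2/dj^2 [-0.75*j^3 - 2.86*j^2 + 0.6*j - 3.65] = -4.5*j - 5.72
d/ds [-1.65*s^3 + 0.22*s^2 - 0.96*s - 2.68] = -4.95*s^2 + 0.44*s - 0.96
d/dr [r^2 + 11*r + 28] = 2*r + 11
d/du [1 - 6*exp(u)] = -6*exp(u)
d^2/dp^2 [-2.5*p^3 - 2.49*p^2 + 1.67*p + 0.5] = -15.0*p - 4.98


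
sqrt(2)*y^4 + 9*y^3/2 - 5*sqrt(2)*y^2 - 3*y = y*(y - sqrt(2))*(y + 3*sqrt(2))*(sqrt(2)*y + 1/2)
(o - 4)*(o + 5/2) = o^2 - 3*o/2 - 10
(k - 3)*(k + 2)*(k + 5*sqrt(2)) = k^3 - k^2 + 5*sqrt(2)*k^2 - 5*sqrt(2)*k - 6*k - 30*sqrt(2)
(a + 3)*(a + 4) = a^2 + 7*a + 12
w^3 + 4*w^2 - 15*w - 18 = (w - 3)*(w + 1)*(w + 6)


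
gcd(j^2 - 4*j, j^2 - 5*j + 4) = j - 4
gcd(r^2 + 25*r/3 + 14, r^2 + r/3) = 1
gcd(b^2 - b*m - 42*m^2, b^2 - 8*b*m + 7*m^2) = b - 7*m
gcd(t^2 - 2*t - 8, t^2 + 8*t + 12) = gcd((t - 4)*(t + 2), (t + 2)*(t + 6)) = t + 2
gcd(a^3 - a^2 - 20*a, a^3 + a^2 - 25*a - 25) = a - 5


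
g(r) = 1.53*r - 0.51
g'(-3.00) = 1.53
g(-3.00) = -5.10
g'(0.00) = 1.53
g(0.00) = -0.51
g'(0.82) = 1.53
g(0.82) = 0.74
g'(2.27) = 1.53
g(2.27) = 2.96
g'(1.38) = 1.53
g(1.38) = 1.60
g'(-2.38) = 1.53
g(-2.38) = -4.15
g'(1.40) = 1.53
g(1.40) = 1.63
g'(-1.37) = 1.53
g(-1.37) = -2.61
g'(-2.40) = 1.53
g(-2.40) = -4.18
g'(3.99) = 1.53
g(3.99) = 5.59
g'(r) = 1.53000000000000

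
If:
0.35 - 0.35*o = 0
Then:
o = 1.00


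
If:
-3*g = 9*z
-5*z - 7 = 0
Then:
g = 21/5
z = -7/5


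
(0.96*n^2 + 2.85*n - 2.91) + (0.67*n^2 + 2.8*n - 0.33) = 1.63*n^2 + 5.65*n - 3.24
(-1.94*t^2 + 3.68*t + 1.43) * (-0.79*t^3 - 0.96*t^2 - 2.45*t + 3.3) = 1.5326*t^5 - 1.0448*t^4 + 0.0905000000000005*t^3 - 16.7908*t^2 + 8.6405*t + 4.719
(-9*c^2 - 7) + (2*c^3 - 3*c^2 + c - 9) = 2*c^3 - 12*c^2 + c - 16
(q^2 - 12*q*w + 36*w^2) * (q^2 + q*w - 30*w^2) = q^4 - 11*q^3*w - 6*q^2*w^2 + 396*q*w^3 - 1080*w^4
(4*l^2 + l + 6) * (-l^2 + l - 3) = -4*l^4 + 3*l^3 - 17*l^2 + 3*l - 18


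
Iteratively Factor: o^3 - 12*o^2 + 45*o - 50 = (o - 2)*(o^2 - 10*o + 25) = (o - 5)*(o - 2)*(o - 5)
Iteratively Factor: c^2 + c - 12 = (c + 4)*(c - 3)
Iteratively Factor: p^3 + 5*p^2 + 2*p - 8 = (p + 2)*(p^2 + 3*p - 4) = (p - 1)*(p + 2)*(p + 4)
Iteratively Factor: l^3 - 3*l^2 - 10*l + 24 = (l - 2)*(l^2 - l - 12) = (l - 2)*(l + 3)*(l - 4)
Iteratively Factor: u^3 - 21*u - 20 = (u + 1)*(u^2 - u - 20) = (u + 1)*(u + 4)*(u - 5)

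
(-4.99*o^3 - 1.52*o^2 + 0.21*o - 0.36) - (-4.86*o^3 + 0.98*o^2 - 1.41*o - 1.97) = -0.13*o^3 - 2.5*o^2 + 1.62*o + 1.61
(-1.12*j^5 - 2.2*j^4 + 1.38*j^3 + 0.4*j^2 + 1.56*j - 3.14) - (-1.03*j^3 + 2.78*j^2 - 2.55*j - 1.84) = -1.12*j^5 - 2.2*j^4 + 2.41*j^3 - 2.38*j^2 + 4.11*j - 1.3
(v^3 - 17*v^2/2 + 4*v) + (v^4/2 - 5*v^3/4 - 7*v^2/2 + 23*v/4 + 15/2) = v^4/2 - v^3/4 - 12*v^2 + 39*v/4 + 15/2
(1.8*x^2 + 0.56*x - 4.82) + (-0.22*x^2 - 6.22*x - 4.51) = 1.58*x^2 - 5.66*x - 9.33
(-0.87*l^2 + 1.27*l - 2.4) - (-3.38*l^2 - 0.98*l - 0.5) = 2.51*l^2 + 2.25*l - 1.9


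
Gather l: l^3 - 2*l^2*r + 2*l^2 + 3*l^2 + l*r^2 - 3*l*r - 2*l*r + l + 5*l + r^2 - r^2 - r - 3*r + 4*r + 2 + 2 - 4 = l^3 + l^2*(5 - 2*r) + l*(r^2 - 5*r + 6)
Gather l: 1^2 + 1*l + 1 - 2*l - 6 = -l - 4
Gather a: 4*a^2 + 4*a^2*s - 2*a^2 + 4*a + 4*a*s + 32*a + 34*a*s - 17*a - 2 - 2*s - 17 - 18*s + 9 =a^2*(4*s + 2) + a*(38*s + 19) - 20*s - 10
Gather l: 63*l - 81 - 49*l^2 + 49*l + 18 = -49*l^2 + 112*l - 63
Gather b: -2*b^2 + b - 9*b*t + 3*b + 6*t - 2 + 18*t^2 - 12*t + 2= -2*b^2 + b*(4 - 9*t) + 18*t^2 - 6*t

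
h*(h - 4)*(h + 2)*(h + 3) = h^4 + h^3 - 14*h^2 - 24*h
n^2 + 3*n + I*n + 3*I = (n + 3)*(n + I)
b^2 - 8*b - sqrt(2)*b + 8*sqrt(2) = (b - 8)*(b - sqrt(2))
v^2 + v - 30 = (v - 5)*(v + 6)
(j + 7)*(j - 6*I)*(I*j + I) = I*j^3 + 6*j^2 + 8*I*j^2 + 48*j + 7*I*j + 42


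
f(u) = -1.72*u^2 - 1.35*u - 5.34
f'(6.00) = -21.99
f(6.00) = -75.36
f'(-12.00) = 39.93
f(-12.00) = -236.82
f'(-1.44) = 3.60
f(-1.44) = -6.96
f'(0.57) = -3.31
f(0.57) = -6.67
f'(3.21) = -12.39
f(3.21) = -27.40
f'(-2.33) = 6.67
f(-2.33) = -11.53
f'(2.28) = -9.19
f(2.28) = -17.36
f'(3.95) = -14.94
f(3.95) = -37.51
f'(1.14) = -5.27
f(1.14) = -9.11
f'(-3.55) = 10.86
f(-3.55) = -22.22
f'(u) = -3.44*u - 1.35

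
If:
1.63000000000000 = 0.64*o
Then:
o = 2.55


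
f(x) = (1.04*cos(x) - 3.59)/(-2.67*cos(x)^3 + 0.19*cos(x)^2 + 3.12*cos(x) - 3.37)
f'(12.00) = -0.93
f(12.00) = 1.23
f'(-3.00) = -0.29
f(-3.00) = 1.25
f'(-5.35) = 0.12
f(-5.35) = 1.48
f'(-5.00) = -0.88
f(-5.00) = 1.30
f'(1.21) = -0.81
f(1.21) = 1.36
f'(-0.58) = -0.93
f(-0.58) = 1.24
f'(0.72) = 0.83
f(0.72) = 1.37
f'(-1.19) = 0.77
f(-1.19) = 1.38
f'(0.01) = 0.02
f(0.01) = 0.93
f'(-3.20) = 0.12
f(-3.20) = 1.27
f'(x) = (1.04*cos(x) - 3.59)*(-8.01*sin(x)*cos(x)^2 + 0.38*sin(x)*cos(x) + 3.12*sin(x))/(-2.67*cos(x)^3 + 0.19*cos(x)^2 + 3.12*cos(x) - 3.37)^2 - 1.04*sin(x)/(-2.67*cos(x)^3 + 0.19*cos(x)^2 + 3.12*cos(x) - 3.37)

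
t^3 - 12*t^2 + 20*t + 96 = (t - 8)*(t - 6)*(t + 2)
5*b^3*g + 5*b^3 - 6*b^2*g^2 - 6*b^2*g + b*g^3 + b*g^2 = (-5*b + g)*(-b + g)*(b*g + b)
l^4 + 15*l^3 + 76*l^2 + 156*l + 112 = (l + 2)^2*(l + 4)*(l + 7)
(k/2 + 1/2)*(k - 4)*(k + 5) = k^3/2 + k^2 - 19*k/2 - 10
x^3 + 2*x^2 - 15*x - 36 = (x - 4)*(x + 3)^2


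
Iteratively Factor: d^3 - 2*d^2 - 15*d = (d)*(d^2 - 2*d - 15) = d*(d + 3)*(d - 5)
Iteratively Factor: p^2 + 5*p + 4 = (p + 1)*(p + 4)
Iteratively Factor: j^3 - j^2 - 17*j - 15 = (j + 1)*(j^2 - 2*j - 15) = (j + 1)*(j + 3)*(j - 5)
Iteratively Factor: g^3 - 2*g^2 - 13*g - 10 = (g + 2)*(g^2 - 4*g - 5) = (g - 5)*(g + 2)*(g + 1)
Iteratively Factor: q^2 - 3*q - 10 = (q + 2)*(q - 5)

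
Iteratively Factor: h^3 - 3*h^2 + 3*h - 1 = (h - 1)*(h^2 - 2*h + 1) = (h - 1)^2*(h - 1)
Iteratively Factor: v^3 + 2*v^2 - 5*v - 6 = (v + 3)*(v^2 - v - 2) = (v + 1)*(v + 3)*(v - 2)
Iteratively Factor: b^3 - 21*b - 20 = (b + 4)*(b^2 - 4*b - 5) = (b - 5)*(b + 4)*(b + 1)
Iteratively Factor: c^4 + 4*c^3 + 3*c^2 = (c + 3)*(c^3 + c^2) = c*(c + 3)*(c^2 + c) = c*(c + 1)*(c + 3)*(c)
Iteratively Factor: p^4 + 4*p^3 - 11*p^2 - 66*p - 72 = (p - 4)*(p^3 + 8*p^2 + 21*p + 18) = (p - 4)*(p + 3)*(p^2 + 5*p + 6) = (p - 4)*(p + 2)*(p + 3)*(p + 3)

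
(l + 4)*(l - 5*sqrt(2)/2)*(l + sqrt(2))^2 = l^4 - sqrt(2)*l^3/2 + 4*l^3 - 8*l^2 - 2*sqrt(2)*l^2 - 32*l - 5*sqrt(2)*l - 20*sqrt(2)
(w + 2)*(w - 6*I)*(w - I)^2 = w^4 + 2*w^3 - 8*I*w^3 - 13*w^2 - 16*I*w^2 - 26*w + 6*I*w + 12*I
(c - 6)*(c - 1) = c^2 - 7*c + 6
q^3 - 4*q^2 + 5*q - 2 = (q - 2)*(q - 1)^2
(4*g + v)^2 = 16*g^2 + 8*g*v + v^2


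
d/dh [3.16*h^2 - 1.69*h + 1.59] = 6.32*h - 1.69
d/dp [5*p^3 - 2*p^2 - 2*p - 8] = 15*p^2 - 4*p - 2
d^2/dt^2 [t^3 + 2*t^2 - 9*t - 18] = 6*t + 4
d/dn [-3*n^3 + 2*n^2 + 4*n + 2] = -9*n^2 + 4*n + 4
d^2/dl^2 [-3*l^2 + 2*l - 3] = -6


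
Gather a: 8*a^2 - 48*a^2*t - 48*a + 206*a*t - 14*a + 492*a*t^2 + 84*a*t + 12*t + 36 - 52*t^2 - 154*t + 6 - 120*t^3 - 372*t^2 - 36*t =a^2*(8 - 48*t) + a*(492*t^2 + 290*t - 62) - 120*t^3 - 424*t^2 - 178*t + 42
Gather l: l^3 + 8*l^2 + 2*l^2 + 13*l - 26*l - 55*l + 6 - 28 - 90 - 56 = l^3 + 10*l^2 - 68*l - 168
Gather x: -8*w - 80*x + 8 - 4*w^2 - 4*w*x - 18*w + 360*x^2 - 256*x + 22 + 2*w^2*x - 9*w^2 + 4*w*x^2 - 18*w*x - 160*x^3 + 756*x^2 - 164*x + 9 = -13*w^2 - 26*w - 160*x^3 + x^2*(4*w + 1116) + x*(2*w^2 - 22*w - 500) + 39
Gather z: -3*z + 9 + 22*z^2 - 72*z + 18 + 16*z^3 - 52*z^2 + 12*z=16*z^3 - 30*z^2 - 63*z + 27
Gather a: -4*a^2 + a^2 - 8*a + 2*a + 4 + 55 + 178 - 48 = -3*a^2 - 6*a + 189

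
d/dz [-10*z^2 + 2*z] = 2 - 20*z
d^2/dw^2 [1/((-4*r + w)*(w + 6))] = 2*(-(4*r - w)^2 + (4*r - w)*(w + 6) - (w + 6)^2)/((4*r - w)^3*(w + 6)^3)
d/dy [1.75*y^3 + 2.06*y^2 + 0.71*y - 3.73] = 5.25*y^2 + 4.12*y + 0.71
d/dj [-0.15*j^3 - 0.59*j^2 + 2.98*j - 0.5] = -0.45*j^2 - 1.18*j + 2.98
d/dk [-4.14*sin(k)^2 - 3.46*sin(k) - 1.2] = -(8.28*sin(k) + 3.46)*cos(k)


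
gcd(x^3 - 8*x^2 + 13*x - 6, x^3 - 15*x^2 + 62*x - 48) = x^2 - 7*x + 6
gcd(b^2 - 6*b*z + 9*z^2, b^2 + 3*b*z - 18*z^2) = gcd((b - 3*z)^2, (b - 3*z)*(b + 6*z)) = -b + 3*z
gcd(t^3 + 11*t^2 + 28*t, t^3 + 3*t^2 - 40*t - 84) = t + 7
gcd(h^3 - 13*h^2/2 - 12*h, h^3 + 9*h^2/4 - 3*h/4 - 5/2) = 1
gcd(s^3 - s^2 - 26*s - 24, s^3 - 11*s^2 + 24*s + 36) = s^2 - 5*s - 6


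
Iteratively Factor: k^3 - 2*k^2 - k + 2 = (k - 2)*(k^2 - 1) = (k - 2)*(k + 1)*(k - 1)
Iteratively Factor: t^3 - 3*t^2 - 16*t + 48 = (t - 3)*(t^2 - 16) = (t - 4)*(t - 3)*(t + 4)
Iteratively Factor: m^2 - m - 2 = (m - 2)*(m + 1)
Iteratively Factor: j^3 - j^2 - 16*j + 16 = (j + 4)*(j^2 - 5*j + 4) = (j - 4)*(j + 4)*(j - 1)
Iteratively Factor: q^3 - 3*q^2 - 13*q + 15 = (q - 1)*(q^2 - 2*q - 15) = (q - 1)*(q + 3)*(q - 5)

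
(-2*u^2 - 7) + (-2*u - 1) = -2*u^2 - 2*u - 8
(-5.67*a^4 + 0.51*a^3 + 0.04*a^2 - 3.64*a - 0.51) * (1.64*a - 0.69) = -9.2988*a^5 + 4.7487*a^4 - 0.2863*a^3 - 5.9972*a^2 + 1.6752*a + 0.3519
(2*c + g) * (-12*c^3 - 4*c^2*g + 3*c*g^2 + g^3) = -24*c^4 - 20*c^3*g + 2*c^2*g^2 + 5*c*g^3 + g^4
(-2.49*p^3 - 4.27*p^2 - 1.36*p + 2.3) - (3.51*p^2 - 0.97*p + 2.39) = -2.49*p^3 - 7.78*p^2 - 0.39*p - 0.0900000000000003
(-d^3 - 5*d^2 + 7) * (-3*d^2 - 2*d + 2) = 3*d^5 + 17*d^4 + 8*d^3 - 31*d^2 - 14*d + 14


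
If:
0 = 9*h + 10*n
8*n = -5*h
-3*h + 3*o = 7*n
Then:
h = 0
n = 0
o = 0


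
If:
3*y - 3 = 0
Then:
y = 1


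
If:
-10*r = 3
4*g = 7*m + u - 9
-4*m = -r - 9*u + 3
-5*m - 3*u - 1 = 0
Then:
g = -791/285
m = -63/190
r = -3/10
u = 25/114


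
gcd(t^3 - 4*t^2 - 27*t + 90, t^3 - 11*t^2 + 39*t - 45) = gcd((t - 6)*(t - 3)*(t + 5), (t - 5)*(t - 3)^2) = t - 3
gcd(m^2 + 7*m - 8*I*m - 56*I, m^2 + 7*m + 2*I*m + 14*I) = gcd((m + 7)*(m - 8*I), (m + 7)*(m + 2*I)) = m + 7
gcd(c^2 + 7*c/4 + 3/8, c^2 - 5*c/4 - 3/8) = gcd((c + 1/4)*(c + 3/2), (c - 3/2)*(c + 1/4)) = c + 1/4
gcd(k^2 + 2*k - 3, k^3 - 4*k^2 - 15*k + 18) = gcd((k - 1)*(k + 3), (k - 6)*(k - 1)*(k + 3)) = k^2 + 2*k - 3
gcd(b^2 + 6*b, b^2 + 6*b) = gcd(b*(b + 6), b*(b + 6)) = b^2 + 6*b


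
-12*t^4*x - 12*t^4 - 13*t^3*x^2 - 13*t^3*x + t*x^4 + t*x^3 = (-4*t + x)*(t + x)*(3*t + x)*(t*x + t)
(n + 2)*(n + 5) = n^2 + 7*n + 10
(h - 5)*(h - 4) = h^2 - 9*h + 20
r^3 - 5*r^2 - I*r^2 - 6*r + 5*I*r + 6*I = (r - 6)*(r + 1)*(r - I)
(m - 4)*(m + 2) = m^2 - 2*m - 8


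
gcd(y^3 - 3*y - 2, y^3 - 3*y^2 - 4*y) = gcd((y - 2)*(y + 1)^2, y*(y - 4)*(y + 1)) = y + 1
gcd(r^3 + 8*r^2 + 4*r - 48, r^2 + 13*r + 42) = r + 6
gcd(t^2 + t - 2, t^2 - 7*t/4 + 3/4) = t - 1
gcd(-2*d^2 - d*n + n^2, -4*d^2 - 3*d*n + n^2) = d + n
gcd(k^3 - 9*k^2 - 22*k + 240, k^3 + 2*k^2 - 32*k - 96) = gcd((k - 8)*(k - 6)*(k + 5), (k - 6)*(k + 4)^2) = k - 6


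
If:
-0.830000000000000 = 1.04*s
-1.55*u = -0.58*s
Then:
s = -0.80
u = -0.30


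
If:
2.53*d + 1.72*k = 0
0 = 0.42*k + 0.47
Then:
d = 0.76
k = -1.12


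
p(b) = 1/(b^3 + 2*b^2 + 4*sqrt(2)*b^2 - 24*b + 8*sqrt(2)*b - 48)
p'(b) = (-3*b^2 - 8*sqrt(2)*b - 4*b - 8*sqrt(2) + 24)/(b^3 + 2*b^2 + 4*sqrt(2)*b^2 - 24*b + 8*sqrt(2)*b - 48)^2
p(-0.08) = -0.02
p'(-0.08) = 0.01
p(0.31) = -0.02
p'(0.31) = 0.00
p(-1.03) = -0.04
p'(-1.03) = 0.03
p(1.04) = -0.02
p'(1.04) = 0.00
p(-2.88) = 0.04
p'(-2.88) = 0.04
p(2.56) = -0.07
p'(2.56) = -0.25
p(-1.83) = -0.19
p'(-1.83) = 1.10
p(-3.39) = 0.02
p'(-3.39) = 0.02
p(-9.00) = -0.02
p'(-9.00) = -0.05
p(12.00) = 0.00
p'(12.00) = 0.00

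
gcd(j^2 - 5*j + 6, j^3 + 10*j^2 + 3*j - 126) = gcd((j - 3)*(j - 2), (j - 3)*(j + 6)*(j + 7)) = j - 3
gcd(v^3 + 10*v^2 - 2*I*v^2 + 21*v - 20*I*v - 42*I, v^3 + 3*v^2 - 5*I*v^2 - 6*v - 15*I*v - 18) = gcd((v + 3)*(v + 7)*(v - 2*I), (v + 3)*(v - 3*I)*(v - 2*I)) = v^2 + v*(3 - 2*I) - 6*I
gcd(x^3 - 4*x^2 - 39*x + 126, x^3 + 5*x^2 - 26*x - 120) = x + 6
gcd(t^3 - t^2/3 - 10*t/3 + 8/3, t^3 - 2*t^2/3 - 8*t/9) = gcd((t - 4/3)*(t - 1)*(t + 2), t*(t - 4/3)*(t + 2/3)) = t - 4/3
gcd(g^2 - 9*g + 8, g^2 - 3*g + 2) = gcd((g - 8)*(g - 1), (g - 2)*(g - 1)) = g - 1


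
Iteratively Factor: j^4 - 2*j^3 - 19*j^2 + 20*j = (j)*(j^3 - 2*j^2 - 19*j + 20) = j*(j - 1)*(j^2 - j - 20) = j*(j - 5)*(j - 1)*(j + 4)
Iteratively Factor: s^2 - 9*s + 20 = (s - 5)*(s - 4)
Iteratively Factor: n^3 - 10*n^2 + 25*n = (n)*(n^2 - 10*n + 25) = n*(n - 5)*(n - 5)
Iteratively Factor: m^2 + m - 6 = (m - 2)*(m + 3)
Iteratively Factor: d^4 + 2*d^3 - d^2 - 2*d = (d + 1)*(d^3 + d^2 - 2*d) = d*(d + 1)*(d^2 + d - 2) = d*(d + 1)*(d + 2)*(d - 1)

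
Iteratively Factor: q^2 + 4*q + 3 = (q + 1)*(q + 3)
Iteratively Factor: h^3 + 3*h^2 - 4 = (h - 1)*(h^2 + 4*h + 4) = (h - 1)*(h + 2)*(h + 2)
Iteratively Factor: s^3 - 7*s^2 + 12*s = (s - 3)*(s^2 - 4*s) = (s - 4)*(s - 3)*(s)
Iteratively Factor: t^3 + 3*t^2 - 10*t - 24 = (t - 3)*(t^2 + 6*t + 8) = (t - 3)*(t + 2)*(t + 4)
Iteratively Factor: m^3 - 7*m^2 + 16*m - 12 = (m - 2)*(m^2 - 5*m + 6) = (m - 2)^2*(m - 3)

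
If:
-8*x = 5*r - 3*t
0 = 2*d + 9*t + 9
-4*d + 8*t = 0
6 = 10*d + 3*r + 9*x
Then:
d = -18/13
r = -769/91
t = -9/13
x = 457/91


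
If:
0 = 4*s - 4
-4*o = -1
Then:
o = 1/4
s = 1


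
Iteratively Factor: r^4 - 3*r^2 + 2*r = (r - 1)*(r^3 + r^2 - 2*r) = (r - 1)^2*(r^2 + 2*r) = (r - 1)^2*(r + 2)*(r)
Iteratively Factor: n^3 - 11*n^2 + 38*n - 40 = (n - 5)*(n^2 - 6*n + 8) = (n - 5)*(n - 2)*(n - 4)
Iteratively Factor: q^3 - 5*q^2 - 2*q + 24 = (q - 3)*(q^2 - 2*q - 8) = (q - 4)*(q - 3)*(q + 2)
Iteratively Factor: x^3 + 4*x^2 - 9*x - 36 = (x + 4)*(x^2 - 9) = (x + 3)*(x + 4)*(x - 3)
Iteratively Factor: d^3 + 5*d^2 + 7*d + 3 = (d + 3)*(d^2 + 2*d + 1) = (d + 1)*(d + 3)*(d + 1)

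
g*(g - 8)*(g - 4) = g^3 - 12*g^2 + 32*g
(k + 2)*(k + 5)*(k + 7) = k^3 + 14*k^2 + 59*k + 70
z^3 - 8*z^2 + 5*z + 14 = (z - 7)*(z - 2)*(z + 1)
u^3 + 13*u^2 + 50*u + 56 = (u + 2)*(u + 4)*(u + 7)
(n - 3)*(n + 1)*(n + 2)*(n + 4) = n^4 + 4*n^3 - 7*n^2 - 34*n - 24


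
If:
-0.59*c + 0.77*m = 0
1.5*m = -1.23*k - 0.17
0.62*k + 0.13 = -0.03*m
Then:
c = 0.08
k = -0.21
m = 0.06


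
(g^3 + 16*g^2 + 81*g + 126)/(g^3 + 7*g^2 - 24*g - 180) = (g^2 + 10*g + 21)/(g^2 + g - 30)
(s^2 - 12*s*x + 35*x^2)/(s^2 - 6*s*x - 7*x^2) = (s - 5*x)/(s + x)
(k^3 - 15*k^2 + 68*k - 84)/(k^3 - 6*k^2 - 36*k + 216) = (k^2 - 9*k + 14)/(k^2 - 36)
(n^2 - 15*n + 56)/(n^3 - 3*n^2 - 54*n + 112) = (n - 7)/(n^2 + 5*n - 14)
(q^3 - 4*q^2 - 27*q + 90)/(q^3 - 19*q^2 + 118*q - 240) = (q^2 + 2*q - 15)/(q^2 - 13*q + 40)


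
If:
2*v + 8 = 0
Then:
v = -4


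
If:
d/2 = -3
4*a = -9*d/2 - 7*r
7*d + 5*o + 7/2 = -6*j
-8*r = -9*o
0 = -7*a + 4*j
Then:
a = 2691/1003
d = -6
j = 18837/4012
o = 2072/1003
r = 2331/1003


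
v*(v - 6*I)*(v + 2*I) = v^3 - 4*I*v^2 + 12*v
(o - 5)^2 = o^2 - 10*o + 25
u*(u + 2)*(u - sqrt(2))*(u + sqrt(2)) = u^4 + 2*u^3 - 2*u^2 - 4*u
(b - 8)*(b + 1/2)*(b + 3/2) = b^3 - 6*b^2 - 61*b/4 - 6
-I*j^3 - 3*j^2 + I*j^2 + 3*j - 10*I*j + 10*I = (j - 5*I)*(j + 2*I)*(-I*j + I)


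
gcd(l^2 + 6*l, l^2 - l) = l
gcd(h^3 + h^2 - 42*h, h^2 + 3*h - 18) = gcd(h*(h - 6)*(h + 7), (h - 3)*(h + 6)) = 1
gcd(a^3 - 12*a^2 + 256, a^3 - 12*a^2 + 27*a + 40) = a - 8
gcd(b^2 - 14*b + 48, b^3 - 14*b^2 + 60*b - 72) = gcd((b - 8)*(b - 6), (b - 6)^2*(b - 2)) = b - 6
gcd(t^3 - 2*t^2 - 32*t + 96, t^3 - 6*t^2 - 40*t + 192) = t^2 + 2*t - 24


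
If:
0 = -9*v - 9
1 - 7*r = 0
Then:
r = 1/7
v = -1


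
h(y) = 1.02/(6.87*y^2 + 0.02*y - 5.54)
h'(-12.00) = 0.00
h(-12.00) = 0.00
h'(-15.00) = 0.00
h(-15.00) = 0.00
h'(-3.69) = 0.01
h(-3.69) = 0.01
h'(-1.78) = 0.10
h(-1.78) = 0.06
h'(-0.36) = 0.23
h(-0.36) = -0.22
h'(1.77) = -0.10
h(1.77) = 0.06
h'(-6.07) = 0.00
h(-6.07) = 0.00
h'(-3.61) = 0.01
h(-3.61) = 0.01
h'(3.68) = -0.01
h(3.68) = 0.01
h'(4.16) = -0.00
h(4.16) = 0.01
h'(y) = 1.02*(-13.74*y - 0.02)/(6.87*y^2 + 0.02*y - 5.54)^2 = (-14.0148*y - 0.0204)/(6.87*y^2 + 0.02*y - 5.54)^2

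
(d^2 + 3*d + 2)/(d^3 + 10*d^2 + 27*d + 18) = (d + 2)/(d^2 + 9*d + 18)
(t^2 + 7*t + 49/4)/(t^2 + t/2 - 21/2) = (t + 7/2)/(t - 3)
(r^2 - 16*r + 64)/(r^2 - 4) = (r^2 - 16*r + 64)/(r^2 - 4)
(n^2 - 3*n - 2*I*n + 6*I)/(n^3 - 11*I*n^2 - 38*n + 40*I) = (n - 3)/(n^2 - 9*I*n - 20)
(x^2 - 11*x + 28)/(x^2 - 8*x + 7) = (x - 4)/(x - 1)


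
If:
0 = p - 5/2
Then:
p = 5/2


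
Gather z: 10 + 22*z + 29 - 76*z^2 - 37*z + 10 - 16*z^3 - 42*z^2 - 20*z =-16*z^3 - 118*z^2 - 35*z + 49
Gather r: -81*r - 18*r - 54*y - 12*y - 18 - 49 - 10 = -99*r - 66*y - 77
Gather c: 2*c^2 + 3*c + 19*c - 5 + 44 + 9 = 2*c^2 + 22*c + 48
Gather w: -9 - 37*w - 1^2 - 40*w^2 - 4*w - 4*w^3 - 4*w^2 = -4*w^3 - 44*w^2 - 41*w - 10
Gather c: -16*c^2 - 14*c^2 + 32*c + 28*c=-30*c^2 + 60*c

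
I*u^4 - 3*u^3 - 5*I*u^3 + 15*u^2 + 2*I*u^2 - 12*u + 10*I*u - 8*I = (u - 4)*(u + I)*(u + 2*I)*(I*u - I)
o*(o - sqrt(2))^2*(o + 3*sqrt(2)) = o^4 + sqrt(2)*o^3 - 10*o^2 + 6*sqrt(2)*o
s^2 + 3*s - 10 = (s - 2)*(s + 5)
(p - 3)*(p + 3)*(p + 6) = p^3 + 6*p^2 - 9*p - 54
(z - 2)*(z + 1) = z^2 - z - 2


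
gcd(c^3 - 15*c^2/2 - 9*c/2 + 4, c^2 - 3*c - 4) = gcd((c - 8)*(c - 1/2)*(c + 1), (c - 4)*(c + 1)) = c + 1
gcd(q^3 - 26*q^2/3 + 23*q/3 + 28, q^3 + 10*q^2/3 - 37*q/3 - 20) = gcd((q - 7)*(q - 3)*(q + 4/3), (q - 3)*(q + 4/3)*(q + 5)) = q^2 - 5*q/3 - 4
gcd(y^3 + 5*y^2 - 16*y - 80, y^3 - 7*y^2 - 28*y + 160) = y^2 + y - 20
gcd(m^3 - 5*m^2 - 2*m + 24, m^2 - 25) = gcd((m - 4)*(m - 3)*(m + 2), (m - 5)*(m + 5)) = 1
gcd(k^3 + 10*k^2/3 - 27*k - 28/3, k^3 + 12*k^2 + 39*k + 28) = k + 7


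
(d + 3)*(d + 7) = d^2 + 10*d + 21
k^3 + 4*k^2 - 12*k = k*(k - 2)*(k + 6)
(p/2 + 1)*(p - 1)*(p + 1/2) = p^3/2 + 3*p^2/4 - 3*p/4 - 1/2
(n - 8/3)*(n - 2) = n^2 - 14*n/3 + 16/3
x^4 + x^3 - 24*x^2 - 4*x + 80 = (x - 4)*(x - 2)*(x + 2)*(x + 5)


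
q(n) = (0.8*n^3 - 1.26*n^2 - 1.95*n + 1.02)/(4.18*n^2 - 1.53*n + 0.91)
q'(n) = (1.53 - 8.36*n)*(0.8*n^3 - 1.26*n^2 - 1.95*n + 1.02)/(4.18*n^2 - 1.53*n + 0.91)^2 + (2.4*n^2 - 2.52*n - 1.95)/(4.18*n^2 - 1.53*n + 0.91) = (3.344*n^4 - 2.448*n^3 + 12.2628*n^2 - 10.8204*n - 0.2139)/(17.4724*n^4 - 12.7908*n^3 + 9.9485*n^2 - 2.7846*n + 0.8281)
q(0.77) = -0.39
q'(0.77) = -0.25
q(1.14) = -0.36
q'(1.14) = 0.26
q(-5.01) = -1.07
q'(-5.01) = 0.22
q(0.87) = -0.40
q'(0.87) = -0.01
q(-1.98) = -0.31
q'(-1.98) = 0.34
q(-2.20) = -0.38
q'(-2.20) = 0.31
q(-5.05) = -1.08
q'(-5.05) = 0.22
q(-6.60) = -1.40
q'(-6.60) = 0.21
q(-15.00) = -3.06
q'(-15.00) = 0.19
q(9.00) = 1.43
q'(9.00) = 0.20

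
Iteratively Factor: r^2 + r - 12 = (r - 3)*(r + 4)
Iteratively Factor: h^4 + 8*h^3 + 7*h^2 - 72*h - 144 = (h - 3)*(h^3 + 11*h^2 + 40*h + 48) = (h - 3)*(h + 4)*(h^2 + 7*h + 12) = (h - 3)*(h + 4)^2*(h + 3)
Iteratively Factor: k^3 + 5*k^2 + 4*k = (k)*(k^2 + 5*k + 4) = k*(k + 4)*(k + 1)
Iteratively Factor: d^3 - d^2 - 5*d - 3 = (d + 1)*(d^2 - 2*d - 3) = (d + 1)^2*(d - 3)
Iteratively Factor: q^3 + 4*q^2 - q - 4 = (q + 1)*(q^2 + 3*q - 4) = (q + 1)*(q + 4)*(q - 1)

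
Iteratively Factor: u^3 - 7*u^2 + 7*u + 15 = (u - 5)*(u^2 - 2*u - 3) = (u - 5)*(u - 3)*(u + 1)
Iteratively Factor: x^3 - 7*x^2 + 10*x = (x)*(x^2 - 7*x + 10) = x*(x - 5)*(x - 2)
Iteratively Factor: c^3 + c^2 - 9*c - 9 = (c + 1)*(c^2 - 9) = (c + 1)*(c + 3)*(c - 3)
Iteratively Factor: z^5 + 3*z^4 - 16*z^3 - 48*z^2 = (z - 4)*(z^4 + 7*z^3 + 12*z^2) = z*(z - 4)*(z^3 + 7*z^2 + 12*z) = z*(z - 4)*(z + 4)*(z^2 + 3*z) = z*(z - 4)*(z + 3)*(z + 4)*(z)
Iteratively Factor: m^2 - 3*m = (m)*(m - 3)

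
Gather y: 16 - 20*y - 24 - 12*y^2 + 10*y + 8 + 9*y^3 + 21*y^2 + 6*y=9*y^3 + 9*y^2 - 4*y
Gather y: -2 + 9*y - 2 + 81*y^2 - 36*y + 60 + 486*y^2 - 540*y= 567*y^2 - 567*y + 56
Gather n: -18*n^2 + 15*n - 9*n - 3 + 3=-18*n^2 + 6*n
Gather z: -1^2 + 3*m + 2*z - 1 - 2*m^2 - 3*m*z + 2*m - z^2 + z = -2*m^2 + 5*m - z^2 + z*(3 - 3*m) - 2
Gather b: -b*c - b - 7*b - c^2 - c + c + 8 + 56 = b*(-c - 8) - c^2 + 64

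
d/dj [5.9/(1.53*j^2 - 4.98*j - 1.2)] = (29.382 - 18.054*j)/(-1.53*j^2 + 4.98*j + 1.2)^2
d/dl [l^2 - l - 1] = 2*l - 1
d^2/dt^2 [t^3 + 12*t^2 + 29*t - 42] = 6*t + 24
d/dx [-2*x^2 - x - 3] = -4*x - 1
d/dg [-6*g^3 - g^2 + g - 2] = -18*g^2 - 2*g + 1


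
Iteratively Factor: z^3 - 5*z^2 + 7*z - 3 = (z - 3)*(z^2 - 2*z + 1) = (z - 3)*(z - 1)*(z - 1)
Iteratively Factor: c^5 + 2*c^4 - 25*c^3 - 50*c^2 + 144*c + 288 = (c - 4)*(c^4 + 6*c^3 - c^2 - 54*c - 72) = (c - 4)*(c + 3)*(c^3 + 3*c^2 - 10*c - 24) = (c - 4)*(c + 2)*(c + 3)*(c^2 + c - 12) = (c - 4)*(c - 3)*(c + 2)*(c + 3)*(c + 4)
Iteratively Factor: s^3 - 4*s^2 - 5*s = (s)*(s^2 - 4*s - 5) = s*(s - 5)*(s + 1)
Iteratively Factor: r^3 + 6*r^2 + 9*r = (r + 3)*(r^2 + 3*r) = (r + 3)^2*(r)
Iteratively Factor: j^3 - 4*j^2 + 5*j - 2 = (j - 2)*(j^2 - 2*j + 1) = (j - 2)*(j - 1)*(j - 1)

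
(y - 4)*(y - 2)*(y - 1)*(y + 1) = y^4 - 6*y^3 + 7*y^2 + 6*y - 8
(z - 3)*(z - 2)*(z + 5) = z^3 - 19*z + 30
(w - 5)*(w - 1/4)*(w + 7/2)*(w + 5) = w^4 + 13*w^3/4 - 207*w^2/8 - 325*w/4 + 175/8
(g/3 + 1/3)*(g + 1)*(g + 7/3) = g^3/3 + 13*g^2/9 + 17*g/9 + 7/9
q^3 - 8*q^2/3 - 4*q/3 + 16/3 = (q - 2)^2*(q + 4/3)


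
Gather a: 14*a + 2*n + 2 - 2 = 14*a + 2*n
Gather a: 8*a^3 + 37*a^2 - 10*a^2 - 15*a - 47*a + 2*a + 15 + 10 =8*a^3 + 27*a^2 - 60*a + 25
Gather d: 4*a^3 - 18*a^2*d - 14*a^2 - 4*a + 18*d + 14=4*a^3 - 14*a^2 - 4*a + d*(18 - 18*a^2) + 14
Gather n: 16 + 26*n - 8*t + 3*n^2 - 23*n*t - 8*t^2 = 3*n^2 + n*(26 - 23*t) - 8*t^2 - 8*t + 16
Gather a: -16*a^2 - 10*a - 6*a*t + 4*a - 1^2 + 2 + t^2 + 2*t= -16*a^2 + a*(-6*t - 6) + t^2 + 2*t + 1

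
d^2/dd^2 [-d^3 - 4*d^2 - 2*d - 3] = -6*d - 8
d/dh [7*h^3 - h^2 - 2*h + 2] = 21*h^2 - 2*h - 2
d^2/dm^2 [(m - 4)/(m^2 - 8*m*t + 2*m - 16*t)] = 2*(4*(m - 4)*(m - 4*t + 1)^2 + (-3*m + 8*t + 2)*(m^2 - 8*m*t + 2*m - 16*t))/(m^2 - 8*m*t + 2*m - 16*t)^3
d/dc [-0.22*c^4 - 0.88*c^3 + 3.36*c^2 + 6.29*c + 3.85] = -0.88*c^3 - 2.64*c^2 + 6.72*c + 6.29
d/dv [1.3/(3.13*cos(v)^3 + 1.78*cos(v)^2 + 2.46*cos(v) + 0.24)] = (12.207*cos(v)^2 + 4.628*cos(v) + 3.198)*sin(v)/(3.13*cos(v)^3 + 1.78*cos(v)^2 + 2.46*cos(v) + 0.24)^2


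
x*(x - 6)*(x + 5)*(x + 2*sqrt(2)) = x^4 - x^3 + 2*sqrt(2)*x^3 - 30*x^2 - 2*sqrt(2)*x^2 - 60*sqrt(2)*x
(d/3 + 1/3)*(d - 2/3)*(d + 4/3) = d^3/3 + 5*d^2/9 - 2*d/27 - 8/27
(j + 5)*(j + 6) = j^2 + 11*j + 30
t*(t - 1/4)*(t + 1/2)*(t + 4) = t^4 + 17*t^3/4 + 7*t^2/8 - t/2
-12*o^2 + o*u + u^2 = (-3*o + u)*(4*o + u)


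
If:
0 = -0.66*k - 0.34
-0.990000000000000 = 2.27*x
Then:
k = -0.52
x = -0.44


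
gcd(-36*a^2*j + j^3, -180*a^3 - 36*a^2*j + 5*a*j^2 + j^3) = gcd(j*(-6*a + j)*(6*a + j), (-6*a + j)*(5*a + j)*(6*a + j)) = 36*a^2 - j^2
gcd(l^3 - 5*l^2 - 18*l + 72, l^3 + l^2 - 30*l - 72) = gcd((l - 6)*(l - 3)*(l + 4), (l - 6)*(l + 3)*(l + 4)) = l^2 - 2*l - 24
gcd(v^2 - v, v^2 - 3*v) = v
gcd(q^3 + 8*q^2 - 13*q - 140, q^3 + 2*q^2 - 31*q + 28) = q^2 + 3*q - 28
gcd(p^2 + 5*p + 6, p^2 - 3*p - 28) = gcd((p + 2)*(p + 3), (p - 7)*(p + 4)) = 1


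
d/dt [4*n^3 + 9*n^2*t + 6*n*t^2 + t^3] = 9*n^2 + 12*n*t + 3*t^2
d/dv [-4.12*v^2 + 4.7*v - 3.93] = 4.7 - 8.24*v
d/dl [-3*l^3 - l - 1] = -9*l^2 - 1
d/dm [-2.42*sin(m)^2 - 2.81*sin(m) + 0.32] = -(4.84*sin(m) + 2.81)*cos(m)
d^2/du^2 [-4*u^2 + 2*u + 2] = -8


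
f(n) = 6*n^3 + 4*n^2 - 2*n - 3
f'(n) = 18*n^2 + 8*n - 2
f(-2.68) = -84.40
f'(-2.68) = 105.84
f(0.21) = -3.19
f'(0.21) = 0.47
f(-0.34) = -2.09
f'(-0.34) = -2.64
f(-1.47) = -10.48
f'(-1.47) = 25.14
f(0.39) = -2.82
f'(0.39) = 3.86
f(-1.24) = -5.81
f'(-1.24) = 15.76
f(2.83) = 159.37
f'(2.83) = 164.80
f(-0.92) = -2.45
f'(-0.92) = 5.88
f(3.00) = 189.00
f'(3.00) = 184.00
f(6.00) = 1425.00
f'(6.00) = 694.00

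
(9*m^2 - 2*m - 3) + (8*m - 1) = 9*m^2 + 6*m - 4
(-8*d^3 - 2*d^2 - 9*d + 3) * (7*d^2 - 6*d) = -56*d^5 + 34*d^4 - 51*d^3 + 75*d^2 - 18*d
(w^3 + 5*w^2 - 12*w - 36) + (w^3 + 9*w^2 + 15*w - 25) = 2*w^3 + 14*w^2 + 3*w - 61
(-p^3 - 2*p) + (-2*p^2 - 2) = -p^3 - 2*p^2 - 2*p - 2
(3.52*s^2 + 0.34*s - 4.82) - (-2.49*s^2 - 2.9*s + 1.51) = 6.01*s^2 + 3.24*s - 6.33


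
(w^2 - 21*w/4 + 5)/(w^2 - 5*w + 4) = (w - 5/4)/(w - 1)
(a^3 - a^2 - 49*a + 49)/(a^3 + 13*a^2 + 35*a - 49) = (a - 7)/(a + 7)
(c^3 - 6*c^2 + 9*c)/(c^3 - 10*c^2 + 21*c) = (c - 3)/(c - 7)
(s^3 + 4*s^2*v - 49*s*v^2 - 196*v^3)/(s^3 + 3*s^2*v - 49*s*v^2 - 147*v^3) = (s + 4*v)/(s + 3*v)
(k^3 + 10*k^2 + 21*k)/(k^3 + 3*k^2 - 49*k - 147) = k/(k - 7)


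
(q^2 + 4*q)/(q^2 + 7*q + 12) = q/(q + 3)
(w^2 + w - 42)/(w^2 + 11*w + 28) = (w - 6)/(w + 4)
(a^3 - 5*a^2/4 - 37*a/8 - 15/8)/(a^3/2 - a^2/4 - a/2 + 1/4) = (8*a^3 - 10*a^2 - 37*a - 15)/(2*(2*a^3 - a^2 - 2*a + 1))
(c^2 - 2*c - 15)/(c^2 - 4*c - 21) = (c - 5)/(c - 7)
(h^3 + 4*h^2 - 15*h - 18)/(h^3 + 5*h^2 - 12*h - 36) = (h + 1)/(h + 2)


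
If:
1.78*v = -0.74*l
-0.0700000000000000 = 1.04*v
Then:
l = 0.16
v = -0.07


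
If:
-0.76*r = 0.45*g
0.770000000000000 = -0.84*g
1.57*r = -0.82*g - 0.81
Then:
No Solution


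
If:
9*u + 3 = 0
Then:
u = -1/3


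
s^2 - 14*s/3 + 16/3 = (s - 8/3)*(s - 2)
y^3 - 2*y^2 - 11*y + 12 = (y - 4)*(y - 1)*(y + 3)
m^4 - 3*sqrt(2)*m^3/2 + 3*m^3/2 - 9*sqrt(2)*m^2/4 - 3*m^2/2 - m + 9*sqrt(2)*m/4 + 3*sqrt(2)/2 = (m - 1)*(m + 1/2)*(m + 2)*(m - 3*sqrt(2)/2)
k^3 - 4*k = k*(k - 2)*(k + 2)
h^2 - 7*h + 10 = (h - 5)*(h - 2)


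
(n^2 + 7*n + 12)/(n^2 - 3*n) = (n^2 + 7*n + 12)/(n*(n - 3))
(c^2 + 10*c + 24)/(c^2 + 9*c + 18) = (c + 4)/(c + 3)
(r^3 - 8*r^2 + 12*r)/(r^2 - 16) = r*(r^2 - 8*r + 12)/(r^2 - 16)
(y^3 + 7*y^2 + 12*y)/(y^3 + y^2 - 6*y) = (y + 4)/(y - 2)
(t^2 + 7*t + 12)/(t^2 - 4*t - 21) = (t + 4)/(t - 7)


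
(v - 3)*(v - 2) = v^2 - 5*v + 6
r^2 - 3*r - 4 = (r - 4)*(r + 1)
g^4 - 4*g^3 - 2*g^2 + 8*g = g*(g - 4)*(g - sqrt(2))*(g + sqrt(2))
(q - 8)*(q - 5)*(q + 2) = q^3 - 11*q^2 + 14*q + 80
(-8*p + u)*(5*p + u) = -40*p^2 - 3*p*u + u^2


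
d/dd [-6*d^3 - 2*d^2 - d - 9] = -18*d^2 - 4*d - 1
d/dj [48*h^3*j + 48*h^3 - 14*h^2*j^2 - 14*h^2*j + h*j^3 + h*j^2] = h*(48*h^2 - 28*h*j - 14*h + 3*j^2 + 2*j)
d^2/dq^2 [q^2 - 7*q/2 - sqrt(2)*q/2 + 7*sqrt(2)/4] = 2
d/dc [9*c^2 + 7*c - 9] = 18*c + 7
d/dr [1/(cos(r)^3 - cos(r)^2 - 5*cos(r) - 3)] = (3*cos(r) - 5)*sin(r)/((cos(r) - 3)^2*(cos(r) + 1)^3)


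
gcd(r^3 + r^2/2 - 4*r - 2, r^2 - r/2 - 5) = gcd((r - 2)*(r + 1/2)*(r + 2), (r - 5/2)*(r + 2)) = r + 2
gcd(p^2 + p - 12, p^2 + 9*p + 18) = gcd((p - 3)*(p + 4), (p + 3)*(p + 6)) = 1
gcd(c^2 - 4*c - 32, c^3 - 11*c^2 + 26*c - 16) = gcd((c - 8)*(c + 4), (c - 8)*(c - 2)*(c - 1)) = c - 8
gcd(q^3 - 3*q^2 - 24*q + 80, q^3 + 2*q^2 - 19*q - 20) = q^2 + q - 20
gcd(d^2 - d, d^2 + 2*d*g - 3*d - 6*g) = 1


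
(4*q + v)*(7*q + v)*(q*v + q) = 28*q^3*v + 28*q^3 + 11*q^2*v^2 + 11*q^2*v + q*v^3 + q*v^2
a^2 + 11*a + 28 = (a + 4)*(a + 7)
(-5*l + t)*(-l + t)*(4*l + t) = 20*l^3 - 19*l^2*t - 2*l*t^2 + t^3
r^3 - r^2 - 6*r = r*(r - 3)*(r + 2)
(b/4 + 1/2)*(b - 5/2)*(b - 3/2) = b^3/4 - b^2/2 - 17*b/16 + 15/8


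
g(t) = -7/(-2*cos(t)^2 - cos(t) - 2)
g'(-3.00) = 0.33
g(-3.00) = 2.36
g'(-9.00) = 1.01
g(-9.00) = 2.55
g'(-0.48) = -0.74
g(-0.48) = 1.57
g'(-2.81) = 0.78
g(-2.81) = 2.46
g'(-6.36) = -0.11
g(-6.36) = 1.40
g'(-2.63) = 1.22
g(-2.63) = 2.64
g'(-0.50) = -0.78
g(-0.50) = 1.58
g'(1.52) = 1.99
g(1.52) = 3.40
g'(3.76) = 1.45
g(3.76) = 2.79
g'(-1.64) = -1.34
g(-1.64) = 3.61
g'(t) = -7*(-4*sin(t)*cos(t) - sin(t))/(-2*cos(t)^2 - cos(t) - 2)^2 = 7*(4*cos(t) + 1)*sin(t)/(cos(t) + cos(2*t) + 3)^2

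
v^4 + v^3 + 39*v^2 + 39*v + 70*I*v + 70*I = (v + 1)*(v - 7*I)*(v + 2*I)*(v + 5*I)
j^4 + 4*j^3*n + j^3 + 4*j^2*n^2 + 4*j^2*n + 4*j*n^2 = j*(j + 1)*(j + 2*n)^2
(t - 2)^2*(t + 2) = t^3 - 2*t^2 - 4*t + 8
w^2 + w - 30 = (w - 5)*(w + 6)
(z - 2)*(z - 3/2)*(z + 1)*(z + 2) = z^4 - z^3/2 - 11*z^2/2 + 2*z + 6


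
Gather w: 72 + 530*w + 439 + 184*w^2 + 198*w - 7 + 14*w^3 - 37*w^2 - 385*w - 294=14*w^3 + 147*w^2 + 343*w + 210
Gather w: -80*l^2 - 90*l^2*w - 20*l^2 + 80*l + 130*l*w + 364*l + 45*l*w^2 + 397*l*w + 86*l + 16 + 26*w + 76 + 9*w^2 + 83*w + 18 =-100*l^2 + 530*l + w^2*(45*l + 9) + w*(-90*l^2 + 527*l + 109) + 110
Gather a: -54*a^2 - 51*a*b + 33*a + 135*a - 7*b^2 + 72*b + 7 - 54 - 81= -54*a^2 + a*(168 - 51*b) - 7*b^2 + 72*b - 128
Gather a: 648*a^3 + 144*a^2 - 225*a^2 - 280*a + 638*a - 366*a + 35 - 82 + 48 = 648*a^3 - 81*a^2 - 8*a + 1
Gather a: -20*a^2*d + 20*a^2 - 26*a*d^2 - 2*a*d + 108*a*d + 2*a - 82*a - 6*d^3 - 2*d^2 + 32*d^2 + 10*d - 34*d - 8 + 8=a^2*(20 - 20*d) + a*(-26*d^2 + 106*d - 80) - 6*d^3 + 30*d^2 - 24*d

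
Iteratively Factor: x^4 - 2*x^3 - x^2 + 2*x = (x - 2)*(x^3 - x) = (x - 2)*(x - 1)*(x^2 + x) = x*(x - 2)*(x - 1)*(x + 1)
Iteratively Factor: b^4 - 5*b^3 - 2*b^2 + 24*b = (b - 3)*(b^3 - 2*b^2 - 8*b) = (b - 3)*(b + 2)*(b^2 - 4*b) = (b - 4)*(b - 3)*(b + 2)*(b)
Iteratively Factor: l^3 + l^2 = (l + 1)*(l^2) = l*(l + 1)*(l)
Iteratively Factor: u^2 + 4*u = (u + 4)*(u)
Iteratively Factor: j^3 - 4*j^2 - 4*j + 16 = (j - 4)*(j^2 - 4) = (j - 4)*(j + 2)*(j - 2)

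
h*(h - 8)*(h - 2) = h^3 - 10*h^2 + 16*h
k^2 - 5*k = k*(k - 5)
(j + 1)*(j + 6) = j^2 + 7*j + 6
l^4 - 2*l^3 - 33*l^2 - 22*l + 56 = (l - 7)*(l - 1)*(l + 2)*(l + 4)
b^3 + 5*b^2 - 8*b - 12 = (b - 2)*(b + 1)*(b + 6)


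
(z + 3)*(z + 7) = z^2 + 10*z + 21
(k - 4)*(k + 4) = k^2 - 16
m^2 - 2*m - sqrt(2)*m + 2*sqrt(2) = (m - 2)*(m - sqrt(2))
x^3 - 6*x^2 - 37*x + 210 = (x - 7)*(x - 5)*(x + 6)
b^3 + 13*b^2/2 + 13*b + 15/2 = (b + 1)*(b + 5/2)*(b + 3)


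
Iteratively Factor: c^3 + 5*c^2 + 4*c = (c + 1)*(c^2 + 4*c) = (c + 1)*(c + 4)*(c)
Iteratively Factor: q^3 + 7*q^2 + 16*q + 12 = (q + 2)*(q^2 + 5*q + 6) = (q + 2)*(q + 3)*(q + 2)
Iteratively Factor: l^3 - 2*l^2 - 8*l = (l - 4)*(l^2 + 2*l) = l*(l - 4)*(l + 2)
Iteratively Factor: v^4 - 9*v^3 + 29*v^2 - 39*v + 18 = (v - 3)*(v^3 - 6*v^2 + 11*v - 6) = (v - 3)^2*(v^2 - 3*v + 2) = (v - 3)^2*(v - 2)*(v - 1)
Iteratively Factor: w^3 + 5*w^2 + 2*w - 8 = (w + 4)*(w^2 + w - 2) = (w - 1)*(w + 4)*(w + 2)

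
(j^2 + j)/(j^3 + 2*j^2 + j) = 1/(j + 1)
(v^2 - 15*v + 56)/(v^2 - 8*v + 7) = (v - 8)/(v - 1)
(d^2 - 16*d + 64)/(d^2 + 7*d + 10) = (d^2 - 16*d + 64)/(d^2 + 7*d + 10)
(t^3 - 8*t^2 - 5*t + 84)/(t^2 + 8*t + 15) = (t^2 - 11*t + 28)/(t + 5)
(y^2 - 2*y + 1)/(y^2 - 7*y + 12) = (y^2 - 2*y + 1)/(y^2 - 7*y + 12)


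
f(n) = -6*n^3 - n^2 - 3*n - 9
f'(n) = -18*n^2 - 2*n - 3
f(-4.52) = 538.20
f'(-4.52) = -361.71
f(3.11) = -208.48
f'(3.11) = -183.32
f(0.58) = -12.25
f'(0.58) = -10.22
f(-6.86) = 1901.49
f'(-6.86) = -836.35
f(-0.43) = -7.42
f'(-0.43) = -5.47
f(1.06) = -20.45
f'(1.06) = -25.34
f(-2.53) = 89.35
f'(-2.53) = -113.16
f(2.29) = -93.17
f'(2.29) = -101.97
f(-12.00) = 10251.00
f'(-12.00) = -2571.00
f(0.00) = -9.00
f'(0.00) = -3.00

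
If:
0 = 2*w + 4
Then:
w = -2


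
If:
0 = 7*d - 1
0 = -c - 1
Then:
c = -1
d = 1/7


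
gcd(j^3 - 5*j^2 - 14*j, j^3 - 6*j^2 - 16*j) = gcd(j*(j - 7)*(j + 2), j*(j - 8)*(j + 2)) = j^2 + 2*j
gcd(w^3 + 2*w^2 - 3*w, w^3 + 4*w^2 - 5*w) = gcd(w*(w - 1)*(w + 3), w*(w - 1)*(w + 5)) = w^2 - w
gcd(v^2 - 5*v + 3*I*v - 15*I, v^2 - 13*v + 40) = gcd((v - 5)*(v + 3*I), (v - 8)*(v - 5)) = v - 5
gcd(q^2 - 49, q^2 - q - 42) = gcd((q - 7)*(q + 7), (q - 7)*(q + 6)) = q - 7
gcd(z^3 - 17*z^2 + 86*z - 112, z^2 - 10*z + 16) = z^2 - 10*z + 16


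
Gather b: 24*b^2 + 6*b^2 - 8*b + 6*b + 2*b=30*b^2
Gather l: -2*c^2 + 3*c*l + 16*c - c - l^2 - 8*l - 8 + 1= -2*c^2 + 15*c - l^2 + l*(3*c - 8) - 7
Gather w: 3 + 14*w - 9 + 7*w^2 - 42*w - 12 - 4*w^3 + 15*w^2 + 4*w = -4*w^3 + 22*w^2 - 24*w - 18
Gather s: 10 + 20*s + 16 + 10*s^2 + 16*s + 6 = 10*s^2 + 36*s + 32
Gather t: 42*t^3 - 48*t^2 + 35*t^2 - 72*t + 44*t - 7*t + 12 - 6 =42*t^3 - 13*t^2 - 35*t + 6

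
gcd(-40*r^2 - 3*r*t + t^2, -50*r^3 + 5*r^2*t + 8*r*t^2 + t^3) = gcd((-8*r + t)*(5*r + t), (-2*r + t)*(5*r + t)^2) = 5*r + t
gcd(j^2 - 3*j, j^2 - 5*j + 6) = j - 3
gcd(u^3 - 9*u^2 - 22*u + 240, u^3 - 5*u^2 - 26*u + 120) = u^2 - u - 30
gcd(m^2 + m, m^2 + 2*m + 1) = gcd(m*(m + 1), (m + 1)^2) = m + 1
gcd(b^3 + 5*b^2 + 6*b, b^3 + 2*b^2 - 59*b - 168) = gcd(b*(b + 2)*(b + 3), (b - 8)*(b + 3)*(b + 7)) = b + 3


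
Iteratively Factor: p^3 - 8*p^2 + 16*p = (p - 4)*(p^2 - 4*p) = p*(p - 4)*(p - 4)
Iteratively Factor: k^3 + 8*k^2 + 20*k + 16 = (k + 2)*(k^2 + 6*k + 8) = (k + 2)*(k + 4)*(k + 2)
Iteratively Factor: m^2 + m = (m)*(m + 1)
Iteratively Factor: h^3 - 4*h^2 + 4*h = (h - 2)*(h^2 - 2*h) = (h - 2)^2*(h)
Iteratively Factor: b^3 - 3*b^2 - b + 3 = (b + 1)*(b^2 - 4*b + 3) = (b - 1)*(b + 1)*(b - 3)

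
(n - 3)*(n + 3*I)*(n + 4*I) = n^3 - 3*n^2 + 7*I*n^2 - 12*n - 21*I*n + 36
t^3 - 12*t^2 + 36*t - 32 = (t - 8)*(t - 2)^2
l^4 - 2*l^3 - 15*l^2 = l^2*(l - 5)*(l + 3)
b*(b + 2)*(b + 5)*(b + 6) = b^4 + 13*b^3 + 52*b^2 + 60*b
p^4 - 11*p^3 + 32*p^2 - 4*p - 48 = (p - 6)*(p - 4)*(p - 2)*(p + 1)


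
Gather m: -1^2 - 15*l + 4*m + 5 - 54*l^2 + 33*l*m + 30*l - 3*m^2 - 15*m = -54*l^2 + 15*l - 3*m^2 + m*(33*l - 11) + 4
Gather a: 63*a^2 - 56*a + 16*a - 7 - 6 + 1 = 63*a^2 - 40*a - 12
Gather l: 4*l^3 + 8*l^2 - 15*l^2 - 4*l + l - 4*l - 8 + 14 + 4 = 4*l^3 - 7*l^2 - 7*l + 10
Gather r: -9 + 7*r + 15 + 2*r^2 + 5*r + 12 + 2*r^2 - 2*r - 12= 4*r^2 + 10*r + 6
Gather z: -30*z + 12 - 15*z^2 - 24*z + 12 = -15*z^2 - 54*z + 24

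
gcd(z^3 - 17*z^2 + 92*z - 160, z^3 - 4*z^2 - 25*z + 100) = z^2 - 9*z + 20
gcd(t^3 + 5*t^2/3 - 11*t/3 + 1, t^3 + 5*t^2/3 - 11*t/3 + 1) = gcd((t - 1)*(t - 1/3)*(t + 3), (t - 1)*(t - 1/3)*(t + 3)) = t^3 + 5*t^2/3 - 11*t/3 + 1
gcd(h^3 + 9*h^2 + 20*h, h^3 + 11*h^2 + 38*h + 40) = h^2 + 9*h + 20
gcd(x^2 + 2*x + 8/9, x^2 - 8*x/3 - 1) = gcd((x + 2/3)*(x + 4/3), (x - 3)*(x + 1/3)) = 1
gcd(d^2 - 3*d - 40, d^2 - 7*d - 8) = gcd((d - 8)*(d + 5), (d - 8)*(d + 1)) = d - 8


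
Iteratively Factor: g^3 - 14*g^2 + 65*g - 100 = (g - 4)*(g^2 - 10*g + 25) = (g - 5)*(g - 4)*(g - 5)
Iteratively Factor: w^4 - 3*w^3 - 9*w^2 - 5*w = (w + 1)*(w^3 - 4*w^2 - 5*w) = (w + 1)^2*(w^2 - 5*w) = w*(w + 1)^2*(w - 5)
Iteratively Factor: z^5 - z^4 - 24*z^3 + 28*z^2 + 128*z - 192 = (z - 2)*(z^4 + z^3 - 22*z^2 - 16*z + 96) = (z - 2)*(z + 4)*(z^3 - 3*z^2 - 10*z + 24) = (z - 4)*(z - 2)*(z + 4)*(z^2 + z - 6) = (z - 4)*(z - 2)^2*(z + 4)*(z + 3)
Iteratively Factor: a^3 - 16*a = (a)*(a^2 - 16) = a*(a + 4)*(a - 4)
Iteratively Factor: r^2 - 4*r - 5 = (r + 1)*(r - 5)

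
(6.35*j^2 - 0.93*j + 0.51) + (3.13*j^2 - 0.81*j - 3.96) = 9.48*j^2 - 1.74*j - 3.45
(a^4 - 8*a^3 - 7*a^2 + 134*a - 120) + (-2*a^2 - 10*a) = a^4 - 8*a^3 - 9*a^2 + 124*a - 120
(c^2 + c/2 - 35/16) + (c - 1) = c^2 + 3*c/2 - 51/16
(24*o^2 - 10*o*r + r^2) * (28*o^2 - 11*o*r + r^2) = 672*o^4 - 544*o^3*r + 162*o^2*r^2 - 21*o*r^3 + r^4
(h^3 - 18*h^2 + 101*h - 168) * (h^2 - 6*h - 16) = h^5 - 24*h^4 + 193*h^3 - 486*h^2 - 608*h + 2688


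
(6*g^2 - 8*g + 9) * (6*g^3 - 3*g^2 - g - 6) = 36*g^5 - 66*g^4 + 72*g^3 - 55*g^2 + 39*g - 54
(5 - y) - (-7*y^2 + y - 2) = 7*y^2 - 2*y + 7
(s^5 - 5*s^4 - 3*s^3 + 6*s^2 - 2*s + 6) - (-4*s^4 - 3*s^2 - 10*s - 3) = s^5 - s^4 - 3*s^3 + 9*s^2 + 8*s + 9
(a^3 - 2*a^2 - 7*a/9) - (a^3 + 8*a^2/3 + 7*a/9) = -14*a^2/3 - 14*a/9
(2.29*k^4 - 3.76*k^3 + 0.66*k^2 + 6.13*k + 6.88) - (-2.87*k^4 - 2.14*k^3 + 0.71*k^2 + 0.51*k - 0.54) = 5.16*k^4 - 1.62*k^3 - 0.0499999999999999*k^2 + 5.62*k + 7.42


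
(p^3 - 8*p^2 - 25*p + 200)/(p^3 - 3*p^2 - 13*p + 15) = (p^2 - 3*p - 40)/(p^2 + 2*p - 3)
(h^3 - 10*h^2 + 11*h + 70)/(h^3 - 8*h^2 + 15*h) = (h^2 - 5*h - 14)/(h*(h - 3))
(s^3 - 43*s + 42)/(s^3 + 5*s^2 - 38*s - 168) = (s - 1)/(s + 4)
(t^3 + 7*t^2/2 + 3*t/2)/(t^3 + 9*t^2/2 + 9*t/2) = (2*t + 1)/(2*t + 3)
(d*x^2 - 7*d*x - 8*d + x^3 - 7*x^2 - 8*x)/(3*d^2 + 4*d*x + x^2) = (x^2 - 7*x - 8)/(3*d + x)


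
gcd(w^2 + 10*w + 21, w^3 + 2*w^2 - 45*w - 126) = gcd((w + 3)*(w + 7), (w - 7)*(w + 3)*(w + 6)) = w + 3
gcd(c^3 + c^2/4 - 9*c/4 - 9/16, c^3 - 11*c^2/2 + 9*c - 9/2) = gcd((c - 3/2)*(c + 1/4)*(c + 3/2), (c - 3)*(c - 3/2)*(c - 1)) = c - 3/2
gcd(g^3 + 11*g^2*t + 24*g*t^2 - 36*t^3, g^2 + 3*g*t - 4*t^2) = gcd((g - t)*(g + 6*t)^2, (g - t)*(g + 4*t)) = -g + t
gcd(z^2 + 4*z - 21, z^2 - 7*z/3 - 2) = z - 3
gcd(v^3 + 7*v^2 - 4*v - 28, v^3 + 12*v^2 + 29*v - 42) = v + 7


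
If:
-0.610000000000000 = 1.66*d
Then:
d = -0.37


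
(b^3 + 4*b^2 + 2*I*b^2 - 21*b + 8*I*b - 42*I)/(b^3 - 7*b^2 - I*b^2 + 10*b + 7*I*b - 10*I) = (b^3 + 2*b^2*(2 + I) + b*(-21 + 8*I) - 42*I)/(b^3 - b^2*(7 + I) + b*(10 + 7*I) - 10*I)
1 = 1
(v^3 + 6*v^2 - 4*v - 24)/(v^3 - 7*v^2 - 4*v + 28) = (v + 6)/(v - 7)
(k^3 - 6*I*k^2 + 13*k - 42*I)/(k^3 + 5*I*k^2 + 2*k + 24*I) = (k - 7*I)/(k + 4*I)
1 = 1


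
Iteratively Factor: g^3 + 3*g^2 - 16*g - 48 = (g + 4)*(g^2 - g - 12) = (g + 3)*(g + 4)*(g - 4)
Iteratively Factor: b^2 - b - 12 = (b + 3)*(b - 4)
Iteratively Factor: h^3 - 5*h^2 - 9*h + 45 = (h - 5)*(h^2 - 9) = (h - 5)*(h - 3)*(h + 3)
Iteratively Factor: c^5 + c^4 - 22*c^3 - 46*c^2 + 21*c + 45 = (c + 3)*(c^4 - 2*c^3 - 16*c^2 + 2*c + 15) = (c + 3)^2*(c^3 - 5*c^2 - c + 5) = (c - 5)*(c + 3)^2*(c^2 - 1) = (c - 5)*(c + 1)*(c + 3)^2*(c - 1)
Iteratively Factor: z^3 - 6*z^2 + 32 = (z - 4)*(z^2 - 2*z - 8) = (z - 4)*(z + 2)*(z - 4)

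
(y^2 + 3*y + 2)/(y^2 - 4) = (y + 1)/(y - 2)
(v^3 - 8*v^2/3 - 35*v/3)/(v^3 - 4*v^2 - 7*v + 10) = v*(3*v + 7)/(3*(v^2 + v - 2))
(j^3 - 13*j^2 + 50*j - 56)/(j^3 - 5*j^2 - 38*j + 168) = (j - 2)/(j + 6)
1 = 1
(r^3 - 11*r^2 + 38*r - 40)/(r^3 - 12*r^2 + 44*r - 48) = (r - 5)/(r - 6)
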